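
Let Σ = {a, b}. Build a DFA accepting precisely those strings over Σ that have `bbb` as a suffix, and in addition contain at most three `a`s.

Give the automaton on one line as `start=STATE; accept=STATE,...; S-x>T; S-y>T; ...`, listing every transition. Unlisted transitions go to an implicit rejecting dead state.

start=q0; accept=q9,q13,q15,q16; q0-a>q1; q0-b>q2; q1-a>q3; q1-b>q4; q2-a>q1; q2-b>q5; q3-a>q6; q3-b>q7; q4-a>q3; q4-b>q8; q5-a>q1; q5-b>q9; q6-a>q10; q6-b>q11; q7-a>q6; q7-b>q12; q8-a>q3; q8-b>q13; q9-a>q1; q9-b>q9; q10-a>q10; q10-b>q10; q11-a>q10; q11-b>q14; q12-a>q6; q12-b>q15; q13-a>q3; q13-b>q13; q14-a>q10; q14-b>q16; q15-a>q6; q15-b>q15; q16-a>q10; q16-b>q16

Handle the two conditions separately and then intersect. The first has 4 states tracking how much of the suffix `bbb` has currently been matched; the second has 5 states tracking the count of `a`s, saturating at 4. A product state is a pair (one from each), accepting exactly when both do. Equivalent product states are then merged.
17 states suffice.
          a    b  
>  q0     q1   q2 
   q1     q3   q4 
   q2     q1   q5 
   q3     q6   q7 
   q4     q3   q8 
   q5     q1   q9 
   q6    q10  q11 
   q7     q6  q12 
   q8     q3  q13 
 * q9     q1   q9 
   q10   q10  q10 
   q11   q10  q14 
   q12    q6  q15 
 * q13    q3  q13 
   q14   q10  q16 
 * q15    q6  q15 
 * q16   q10  q16 
(> = start, * = accepting)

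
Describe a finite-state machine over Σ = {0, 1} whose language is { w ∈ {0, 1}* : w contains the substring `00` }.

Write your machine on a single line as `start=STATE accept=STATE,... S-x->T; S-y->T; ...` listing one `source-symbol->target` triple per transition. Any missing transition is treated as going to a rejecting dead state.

start=s0; accept=s2; s0-0->s1; s0-1->s0; s1-0->s2; s1-1->s0; s2-0->s2; s2-1->s2

States s0..s1 record the length of the longest prefix of `00` that matches the current input suffix. Reaching s2 means `00` has been seen, and we stay there forever. Accept from s2.
        0   1  
>  s0   s1  s0 
   s1   s2  s0 
 * s2   s2  s2 
(> = start, * = accepting)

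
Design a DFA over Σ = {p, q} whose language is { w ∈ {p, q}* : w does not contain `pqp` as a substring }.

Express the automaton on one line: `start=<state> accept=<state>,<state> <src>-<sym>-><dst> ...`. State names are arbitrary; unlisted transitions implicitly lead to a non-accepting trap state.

This is the complement of 'contains `pqp`'. Use the same substring-matching states — A through D holding how much of `pqp` has just been matched — but flip the accepting set: everything except the trap D accepts.
A 4-state machine:
       p  q 
>* A   B  A 
 * B   B  C 
 * C   D  A 
   D   D  D 
(> = start, * = accepting)

start=A accept=A,B,C A-p->B A-q->A B-p->B B-q->C C-p->D C-q->A D-p->D D-q->D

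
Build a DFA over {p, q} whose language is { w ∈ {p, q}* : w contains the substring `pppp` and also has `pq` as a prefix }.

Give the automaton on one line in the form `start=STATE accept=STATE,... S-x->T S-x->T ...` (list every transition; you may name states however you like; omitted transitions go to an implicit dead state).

start=S0 accept=S11 S0-p->S1 S0-q->S2 S1-p->S3 S1-q->S4 S2-p->S5 S2-q->S2 S3-p->S6 S3-q->S2 S4-p->S7 S4-q->S4 S5-p->S3 S5-q->S2 S6-p->S8 S6-q->S2 S7-p->S9 S7-q->S4 S8-p->S8 S8-q->S8 S9-p->S10 S9-q->S4 S10-p->S11 S10-q->S4 S11-p->S11 S11-q->S11

Run two small machines in parallel and take their product. One (5 states) tracks whether and how much of `pppp` has been seen; the other (4 states) tracks whether the input so far still matches the prefix `pq`. Each combined state is a pair, one component from each; accept when both components accept.
With 12 states:
          p    q  
>  S0     S1   S2 
   S1     S3   S4 
   S2     S5   S2 
   S3     S6   S2 
   S4     S7   S4 
   S5     S3   S2 
   S6     S8   S2 
   S7     S9   S4 
   S8     S8   S8 
   S9    S10   S4 
   S10   S11   S4 
 * S11   S11  S11 
(> = start, * = accepting)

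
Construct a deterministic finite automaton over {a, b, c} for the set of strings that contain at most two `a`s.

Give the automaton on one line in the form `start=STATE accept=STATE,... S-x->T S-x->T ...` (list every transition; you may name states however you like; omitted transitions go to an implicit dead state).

Only the number of `a`s matters, and only up to 3. Make a chain q0 → q1 → q2 → q3 advanced by each `a` (with q3 absorbing); every other symbol self-loops. The accepting set is {q0, q1, q2}.
4 states suffice.
        a   b   c  
>* q0   q1  q0  q0 
 * q1   q2  q1  q1 
 * q2   q3  q2  q2 
   q3   q3  q3  q3 
(> = start, * = accepting)

start=q0 accept=q0,q1,q2 q0-a->q1 q0-b->q0 q0-c->q0 q1-a->q2 q1-b->q1 q1-c->q1 q2-a->q3 q2-b->q2 q2-c->q2 q3-a->q3 q3-b->q3 q3-c->q3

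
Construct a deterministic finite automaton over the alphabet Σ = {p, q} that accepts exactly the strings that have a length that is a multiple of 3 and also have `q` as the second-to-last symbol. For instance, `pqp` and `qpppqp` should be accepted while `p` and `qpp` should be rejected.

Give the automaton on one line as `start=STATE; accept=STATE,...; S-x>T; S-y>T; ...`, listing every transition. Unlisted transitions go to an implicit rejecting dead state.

Build one automaton per condition and run them in lockstep. One (3 states) tracks the input length modulo 3; the other (7 states) tracks the last 2 symbols read. Each combined state is a pair, one component from each; accept when both components accept. Minimizing collapses redundant product states.
A 5-state machine:
        p   q  
>  S0   S1  S1 
   S1   S2  S3 
   S2   S0  S0 
   S3   S4  S4 
 * S4   S1  S1 
(> = start, * = accepting)

start=S0; accept=S4; S0-p>S1; S0-q>S1; S1-p>S2; S1-q>S3; S2-p>S0; S2-q>S0; S3-p>S4; S3-q>S4; S4-p>S1; S4-q>S1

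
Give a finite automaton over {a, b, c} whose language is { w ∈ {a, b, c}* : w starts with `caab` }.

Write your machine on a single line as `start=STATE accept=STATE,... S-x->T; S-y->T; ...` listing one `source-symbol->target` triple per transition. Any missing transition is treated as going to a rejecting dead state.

start=q0; accept=q4; q0-a->q5; q0-b->q5; q0-c->q1; q1-a->q2; q1-b->q5; q1-c->q5; q2-a->q3; q2-b->q5; q2-c->q5; q3-a->q5; q3-b->q4; q3-c->q5; q4-a->q4; q4-b->q4; q4-c->q4; q5-a->q5; q5-b->q5; q5-c->q5

Walk along `caab` while the input agrees: from q0 take `c` to q1, and so on. Any deviation drops to the rejecting sink q5. Once q4 is reached the prefix is confirmed and every continuation is accepted.
A 6-state machine:
        a   b   c  
>  q0   q5  q5  q1 
   q1   q2  q5  q5 
   q2   q3  q5  q5 
   q3   q5  q4  q5 
 * q4   q4  q4  q4 
   q5   q5  q5  q5 
(> = start, * = accepting)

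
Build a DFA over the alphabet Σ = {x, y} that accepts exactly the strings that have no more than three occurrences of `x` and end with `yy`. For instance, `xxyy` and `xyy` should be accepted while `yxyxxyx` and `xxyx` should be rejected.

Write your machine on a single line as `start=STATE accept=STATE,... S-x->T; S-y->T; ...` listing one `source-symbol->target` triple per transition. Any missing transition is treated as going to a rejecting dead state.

Handle the two conditions separately and then intersect. One (5 states) tracks the count of `x`s, saturating at 4; the other (3 states) tracks how much of the suffix `yy` has currently been matched. Each combined state is a pair, one component from each; accept when both components accept.
15 states suffice.
          x    y  
>  q0     q1   q2 
   q1     q3   q4 
   q2     q1   q5 
   q3     q6   q7 
   q4     q3   q8 
 * q5     q1   q5 
   q6     q9  q10 
   q7     q6  q11 
 * q8     q3   q8 
   q9     q9  q12 
   q10    q9  q13 
 * q11    q6  q11 
   q12    q9  q14 
 * q13    q9  q13 
   q14    q9  q14 
(> = start, * = accepting)

start=q0; accept=q5,q8,q11,q13; q0-x->q1; q0-y->q2; q1-x->q3; q1-y->q4; q2-x->q1; q2-y->q5; q3-x->q6; q3-y->q7; q4-x->q3; q4-y->q8; q5-x->q1; q5-y->q5; q6-x->q9; q6-y->q10; q7-x->q6; q7-y->q11; q8-x->q3; q8-y->q8; q9-x->q9; q9-y->q12; q10-x->q9; q10-y->q13; q11-x->q6; q11-y->q11; q12-x->q9; q12-y->q14; q13-x->q9; q13-y->q13; q14-x->q9; q14-y->q14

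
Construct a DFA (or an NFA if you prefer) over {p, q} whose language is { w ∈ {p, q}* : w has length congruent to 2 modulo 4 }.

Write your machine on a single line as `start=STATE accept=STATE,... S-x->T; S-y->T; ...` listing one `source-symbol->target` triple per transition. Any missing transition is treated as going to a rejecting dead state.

start=s0; accept=s2; s0-p->s1; s0-q->s1; s1-p->s2; s1-q->s2; s2-p->s3; s2-q->s3; s3-p->s0; s3-q->s0

Count input length modulo 4: every symbol advances one step around the cycle s0 → s1 → s2 → s3 → s0. Accept at s2.
4 states suffice.
        p   q  
>  s0   s1  s1 
   s1   s2  s2 
 * s2   s3  s3 
   s3   s0  s0 
(> = start, * = accepting)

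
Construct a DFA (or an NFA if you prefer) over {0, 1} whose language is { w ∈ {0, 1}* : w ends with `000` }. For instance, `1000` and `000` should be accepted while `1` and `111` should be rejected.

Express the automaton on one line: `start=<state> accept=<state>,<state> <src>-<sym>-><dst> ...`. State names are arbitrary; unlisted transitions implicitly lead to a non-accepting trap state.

start=q0 accept=q3 q0-0->q1 q0-1->q0 q1-0->q2 q1-1->q0 q2-0->q3 q2-1->q0 q3-0->q3 q3-1->q0

Remember how much of `000` the current input suffix matches. State q0 means no match yet; q1 means the last symbol is `0`; q2 means the last 2 symbols are `00`; q3 means the last 3 symbols are `000`. Only q3 accepts. On a mismatch, fall back to the longest proper suffix that is still a prefix of `000`.
4 states suffice.
        0   1  
>  q0   q1  q0 
   q1   q2  q0 
   q2   q3  q0 
 * q3   q3  q0 
(> = start, * = accepting)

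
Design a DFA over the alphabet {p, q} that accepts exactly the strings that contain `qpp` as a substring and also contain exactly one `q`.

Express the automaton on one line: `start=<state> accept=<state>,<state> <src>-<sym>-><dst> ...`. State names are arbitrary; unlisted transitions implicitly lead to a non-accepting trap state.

start=S0 accept=S4 S0-p->S0 S0-q->S1 S1-p->S2 S1-q->S3 S2-p->S4 S2-q->S3 S3-p->S3 S3-q->S3 S4-p->S4 S4-q->S3

Handle the two conditions separately and then intersect. The first has 4 states tracking whether and how much of `qpp` has been seen; the second has 3 states tracking the count of `q`s, saturating at 2. A product state is a pair (one from each), accepting exactly when both do. After merging equivalent states the machine shrinks.
5 states suffice.
        p   q  
>  S0   S0  S1 
   S1   S2  S3 
   S2   S4  S3 
   S3   S3  S3 
 * S4   S4  S3 
(> = start, * = accepting)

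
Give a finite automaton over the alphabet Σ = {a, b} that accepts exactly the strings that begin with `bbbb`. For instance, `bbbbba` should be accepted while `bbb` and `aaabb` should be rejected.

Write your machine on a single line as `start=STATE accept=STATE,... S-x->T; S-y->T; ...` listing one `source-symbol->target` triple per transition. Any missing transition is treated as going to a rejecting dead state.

Check the first 4 symbols one by one: q0 through q3 record how many have matched `bbbb` so far; any wrong symbol goes to the dead state q5. After all 4 match we enter the accepting sink q4.
With 6 states:
        a   b  
>  q0   q5  q1 
   q1   q5  q2 
   q2   q5  q3 
   q3   q5  q4 
 * q4   q4  q4 
   q5   q5  q5 
(> = start, * = accepting)

start=q0; accept=q4; q0-a->q5; q0-b->q1; q1-a->q5; q1-b->q2; q2-a->q5; q2-b->q3; q3-a->q5; q3-b->q4; q4-a->q4; q4-b->q4; q5-a->q5; q5-b->q5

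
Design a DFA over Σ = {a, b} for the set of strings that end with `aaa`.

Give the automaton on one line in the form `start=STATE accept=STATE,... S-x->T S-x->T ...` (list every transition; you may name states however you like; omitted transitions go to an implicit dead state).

Remember how much of `aaa` the current input suffix matches. State q0 means no match yet; q1 means the last symbol is `a`; q2 means the last 2 symbols are `aa`; q3 means the last 3 symbols are `aaa`. Only q3 accepts. On a mismatch, fall back to the longest proper suffix that is still a prefix of `aaa`.
A 4-state machine:
        a   b  
>  q0   q1  q0 
   q1   q2  q0 
   q2   q3  q0 
 * q3   q3  q0 
(> = start, * = accepting)

start=q0 accept=q3 q0-a->q1 q0-b->q0 q1-a->q2 q1-b->q0 q2-a->q3 q2-b->q0 q3-a->q3 q3-b->q0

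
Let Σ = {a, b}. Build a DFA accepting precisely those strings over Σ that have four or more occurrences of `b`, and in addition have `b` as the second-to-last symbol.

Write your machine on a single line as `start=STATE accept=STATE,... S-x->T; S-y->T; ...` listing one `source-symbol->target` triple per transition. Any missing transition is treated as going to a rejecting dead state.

start=q0; accept=q5,q7; q0-a->q0; q0-b->q1; q1-a->q1; q1-b->q2; q2-a->q2; q2-b->q3; q3-a->q4; q3-b->q5; q4-a->q4; q4-b->q6; q5-a->q7; q5-b->q5; q6-a->q7; q6-b->q5; q7-a->q4; q7-b->q6

Build one automaton per condition and run them in lockstep. One (6 states) tracks the count of `b`s, saturating at 5; the other (7 states) tracks the last 2 symbols read. Each combined state is a pair, one component from each; accept when both components accept. Equivalent product states are then merged.
8 states suffice.
        a   b  
>  q0   q0  q1 
   q1   q1  q2 
   q2   q2  q3 
   q3   q4  q5 
   q4   q4  q6 
 * q5   q7  q5 
   q6   q7  q5 
 * q7   q4  q6 
(> = start, * = accepting)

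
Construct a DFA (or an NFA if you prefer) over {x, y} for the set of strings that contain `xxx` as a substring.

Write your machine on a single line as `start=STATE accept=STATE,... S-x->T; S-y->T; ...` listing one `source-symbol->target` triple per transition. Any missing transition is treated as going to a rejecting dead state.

States S0..S2 record the length of the longest prefix of `xxx` that matches the current input suffix. Reaching S3 means `xxx` has been seen, and we stay there forever. Accept from S3.
        x   y  
>  S0   S1  S0 
   S1   S2  S0 
   S2   S3  S0 
 * S3   S3  S3 
(> = start, * = accepting)

start=S0; accept=S3; S0-x->S1; S0-y->S0; S1-x->S2; S1-y->S0; S2-x->S3; S2-y->S0; S3-x->S3; S3-y->S3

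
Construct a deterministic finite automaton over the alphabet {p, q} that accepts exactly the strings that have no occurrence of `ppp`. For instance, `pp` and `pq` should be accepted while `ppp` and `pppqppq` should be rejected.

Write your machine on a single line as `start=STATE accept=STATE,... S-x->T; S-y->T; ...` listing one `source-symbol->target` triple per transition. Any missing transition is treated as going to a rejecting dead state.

start=s0; accept=s0,s1,s2; s0-p->s1; s0-q->s0; s1-p->s2; s1-q->s0; s2-p->s3; s2-q->s0; s3-p->s3; s3-q->s3

Track partial matches of the forbidden pattern `ppp`. State s3 is a dead state reached once `ppp` has occurred; every other state accepts. s0 means no part of `ppp` is currently matched.
4 states suffice.
        p   q  
>* s0   s1  s0 
 * s1   s2  s0 
 * s2   s3  s0 
   s3   s3  s3 
(> = start, * = accepting)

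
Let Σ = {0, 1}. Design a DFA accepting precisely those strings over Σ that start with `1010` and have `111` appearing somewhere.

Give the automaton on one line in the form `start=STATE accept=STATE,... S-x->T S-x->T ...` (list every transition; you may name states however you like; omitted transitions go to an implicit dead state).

Handle the two conditions separately and then intersect. The first has 6 states tracking whether the input so far still matches the prefix `1010`; the second has 4 states tracking whether and how much of `111` has been seen. A product state is a pair (one from each), accepting exactly when both do.
A 12-state machine:
          0    1  
>  q0     q1   q2 
   q1     q1   q3 
   q2     q4   q5 
   q3     q1   q5 
   q4     q1   q6 
   q5     q1   q7 
   q6     q8   q5 
   q7     q7   q7 
   q8     q8   q9 
   q9     q8  q10 
   q10    q8  q11 
 * q11   q11  q11 
(> = start, * = accepting)

start=q0 accept=q11 q0-0->q1 q0-1->q2 q1-0->q1 q1-1->q3 q2-0->q4 q2-1->q5 q3-0->q1 q3-1->q5 q4-0->q1 q4-1->q6 q5-0->q1 q5-1->q7 q6-0->q8 q6-1->q5 q7-0->q7 q7-1->q7 q8-0->q8 q8-1->q9 q9-0->q8 q9-1->q10 q10-0->q8 q10-1->q11 q11-0->q11 q11-1->q11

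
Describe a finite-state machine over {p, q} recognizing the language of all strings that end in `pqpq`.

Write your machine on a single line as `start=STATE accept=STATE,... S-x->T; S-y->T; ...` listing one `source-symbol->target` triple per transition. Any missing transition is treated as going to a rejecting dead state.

start=s0; accept=s4; s0-p->s1; s0-q->s0; s1-p->s1; s1-q->s2; s2-p->s3; s2-q->s0; s3-p->s1; s3-q->s4; s4-p->s3; s4-q->s0

Remember how much of `pqpq` the current input suffix matches. State s0 means no match yet; s1 means the last symbol is `p`; s2 means the last 2 symbols are `pq`; s3 means the last 3 symbols are `pqp`; s4 means the last 4 symbols are `pqpq`. Only s4 accepts. On a mismatch, fall back to the longest proper suffix that is still a prefix of `pqpq`.
With 5 states:
        p   q  
>  s0   s1  s0 
   s1   s1  s2 
   s2   s3  s0 
   s3   s1  s4 
 * s4   s3  s0 
(> = start, * = accepting)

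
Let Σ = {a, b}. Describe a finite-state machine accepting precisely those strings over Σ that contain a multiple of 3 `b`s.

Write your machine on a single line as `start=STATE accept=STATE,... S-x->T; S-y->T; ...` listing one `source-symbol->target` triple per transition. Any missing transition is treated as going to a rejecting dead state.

start=q0; accept=q0; q0-a->q0; q0-b->q1; q1-a->q1; q1-b->q2; q2-a->q2; q2-b->q0

The only thing that matters is how many `b`s have appeared, reduced mod 3. Use one state per residue: q0 for 0, …, q2 for 2. Reading `b` moves to the next residue; anything else stays put. q0 is accepting.
A 3-state machine:
        a   b  
>* q0   q0  q1 
   q1   q1  q2 
   q2   q2  q0 
(> = start, * = accepting)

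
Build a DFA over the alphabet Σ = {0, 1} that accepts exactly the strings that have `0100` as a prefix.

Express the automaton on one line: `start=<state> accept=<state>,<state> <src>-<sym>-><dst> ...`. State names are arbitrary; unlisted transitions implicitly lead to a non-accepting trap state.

Check the first 4 symbols one by one: s0 through s3 record how many have matched `0100` so far; any wrong symbol goes to the dead state s5. After all 4 match we enter the accepting sink s4.
        0   1  
>  s0   s1  s5 
   s1   s5  s2 
   s2   s3  s5 
   s3   s4  s5 
 * s4   s4  s4 
   s5   s5  s5 
(> = start, * = accepting)

start=s0 accept=s4 s0-0->s1 s0-1->s5 s1-0->s5 s1-1->s2 s2-0->s3 s2-1->s5 s3-0->s4 s3-1->s5 s4-0->s4 s4-1->s4 s5-0->s5 s5-1->s5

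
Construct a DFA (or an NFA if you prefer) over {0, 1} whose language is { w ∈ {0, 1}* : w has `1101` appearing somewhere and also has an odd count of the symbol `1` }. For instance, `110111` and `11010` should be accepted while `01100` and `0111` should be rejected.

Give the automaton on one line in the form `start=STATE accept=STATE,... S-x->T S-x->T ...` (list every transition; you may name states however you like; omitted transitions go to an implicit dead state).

Run two small machines in parallel and take their product. One (5 states) tracks whether and how much of `1101` has been seen; the other (2 states) tracks the count of `1`s modulo 2. Each combined state is a pair, one component from each; accept when both components accept.
A 10-state machine:
       0  1 
>  A   A  B 
   B   C  D 
   C   C  E 
   D   F  G 
   E   A  G 
   F   A  H 
   G   I  D 
 * H   H  J 
   I   C  J 
   J   J  H 
(> = start, * = accepting)

start=A accept=H A-0->A A-1->B B-0->C B-1->D C-0->C C-1->E D-0->F D-1->G E-0->A E-1->G F-0->A F-1->H G-0->I G-1->D H-0->H H-1->J I-0->C I-1->J J-0->J J-1->H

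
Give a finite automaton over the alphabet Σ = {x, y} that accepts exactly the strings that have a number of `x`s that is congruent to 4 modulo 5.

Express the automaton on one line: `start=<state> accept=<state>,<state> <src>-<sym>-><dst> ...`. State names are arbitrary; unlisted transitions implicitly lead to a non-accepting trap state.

start=A accept=E A-x->B A-y->A B-x->C B-y->B C-x->D C-y->C D-x->E D-y->D E-x->A E-y->E

Keep the running count of `x`s modulo 5: each `x` advances along the cycle A → B → C → D → E → A while other symbols loop. Accept at E.
With 5 states:
       x  y 
>  A   B  A 
   B   C  B 
   C   D  C 
   D   E  D 
 * E   A  E 
(> = start, * = accepting)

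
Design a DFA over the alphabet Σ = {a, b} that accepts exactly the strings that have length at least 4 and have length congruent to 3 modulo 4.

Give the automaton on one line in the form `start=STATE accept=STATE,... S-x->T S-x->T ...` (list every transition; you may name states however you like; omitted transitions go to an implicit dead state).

Handle the two conditions separately and then intersect. One (6 states) tracks the input length, saturating at 5; the other (4 states) tracks the input length modulo 4. Each combined state is a pair, one component from each; accept when both components accept. Minimizing collapses redundant product states.
With 8 states:
        a   b  
>  s0   s1  s1 
   s1   s2  s2 
   s2   s3  s3 
   s3   s4  s4 
   s4   s5  s5 
   s5   s6  s6 
   s6   s7  s7 
 * s7   s4  s4 
(> = start, * = accepting)

start=s0 accept=s7 s0-a->s1 s0-b->s1 s1-a->s2 s1-b->s2 s2-a->s3 s2-b->s3 s3-a->s4 s3-b->s4 s4-a->s5 s4-b->s5 s5-a->s6 s5-b->s6 s6-a->s7 s6-b->s7 s7-a->s4 s7-b->s4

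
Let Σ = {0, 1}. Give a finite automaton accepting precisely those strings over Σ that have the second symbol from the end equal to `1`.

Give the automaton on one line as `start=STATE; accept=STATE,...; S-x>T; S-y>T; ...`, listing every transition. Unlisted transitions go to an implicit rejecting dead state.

A DFA must remember the last 2 symbols (since which symbol is second-to-last isn't known until the input ends). Use one state per possible window of the last ≤2 symbols; accept from those whose window starts with `1`.
7 states suffice.
        0   1  
>  q0   q1  q2 
   q1   q3  q4 
   q2   q5  q6 
   q3   q3  q4 
   q4   q5  q6 
 * q5   q3  q4 
 * q6   q5  q6 
(> = start, * = accepting)

start=q0; accept=q5,q6; q0-0>q1; q0-1>q2; q1-0>q3; q1-1>q4; q2-0>q5; q2-1>q6; q3-0>q3; q3-1>q4; q4-0>q5; q4-1>q6; q5-0>q3; q5-1>q4; q6-0>q5; q6-1>q6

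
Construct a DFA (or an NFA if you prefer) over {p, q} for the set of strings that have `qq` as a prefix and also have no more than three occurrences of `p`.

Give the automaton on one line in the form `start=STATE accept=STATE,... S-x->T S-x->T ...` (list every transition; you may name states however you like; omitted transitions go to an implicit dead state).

start=s0 accept=s3,s4,s5,s6 s0-p->s1 s0-q->s2 s1-p->s1 s1-q->s1 s2-p->s1 s2-q->s3 s3-p->s4 s3-q->s3 s4-p->s5 s4-q->s4 s5-p->s6 s5-q->s5 s6-p->s1 s6-q->s6

Run two small machines in parallel and take their product. The first has 4 states tracking whether the input so far still matches the prefix `qq`; the second has 5 states tracking the count of `p`s, saturating at 4. A product state is a pair (one from each), accepting exactly when both do. After merging equivalent states the machine shrinks.
With 7 states:
        p   q  
>  s0   s1  s2 
   s1   s1  s1 
   s2   s1  s3 
 * s3   s4  s3 
 * s4   s5  s4 
 * s5   s6  s5 
 * s6   s1  s6 
(> = start, * = accepting)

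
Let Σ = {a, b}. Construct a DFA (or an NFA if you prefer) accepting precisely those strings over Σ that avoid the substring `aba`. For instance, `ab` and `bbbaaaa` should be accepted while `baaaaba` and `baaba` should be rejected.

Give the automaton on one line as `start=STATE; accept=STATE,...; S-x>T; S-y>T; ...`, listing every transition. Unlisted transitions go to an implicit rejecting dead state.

start=s0; accept=s0,s1,s2; s0-a>s1; s0-b>s0; s1-a>s1; s1-b>s2; s2-a>s3; s2-b>s0; s3-a>s3; s3-b>s3

This is the complement of 'contains `aba`'. Use the same substring-matching states — s0 through s3 holding how much of `aba` has just been matched — but flip the accepting set: everything except the trap s3 accepts.
A 4-state machine:
        a   b  
>* s0   s1  s0 
 * s1   s1  s2 
 * s2   s3  s0 
   s3   s3  s3 
(> = start, * = accepting)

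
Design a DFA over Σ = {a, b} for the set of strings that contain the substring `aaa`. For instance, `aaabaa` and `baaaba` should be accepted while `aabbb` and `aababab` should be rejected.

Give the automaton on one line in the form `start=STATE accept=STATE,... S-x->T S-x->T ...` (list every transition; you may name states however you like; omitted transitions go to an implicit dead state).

start=q0 accept=q3 q0-a->q1 q0-b->q0 q1-a->q2 q1-b->q0 q2-a->q3 q2-b->q0 q3-a->q3 q3-b->q3

States q0..q2 record the length of the longest prefix of `aaa` that matches the current input suffix. Reaching q3 means `aaa` has been seen, and we stay there forever. Accept from q3.
With 4 states:
        a   b  
>  q0   q1  q0 
   q1   q2  q0 
   q2   q3  q0 
 * q3   q3  q3 
(> = start, * = accepting)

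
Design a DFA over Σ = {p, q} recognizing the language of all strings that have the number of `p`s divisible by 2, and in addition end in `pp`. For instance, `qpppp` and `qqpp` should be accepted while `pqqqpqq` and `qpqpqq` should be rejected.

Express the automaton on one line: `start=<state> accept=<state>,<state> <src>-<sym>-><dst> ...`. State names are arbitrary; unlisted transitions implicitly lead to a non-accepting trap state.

start=A accept=C A-p->B A-q->A B-p->C B-q->D C-p->B C-q->A D-p->A D-q->D

Run two small machines in parallel and take their product. One (2 states) tracks the count of `p`s modulo 2; the other (3 states) tracks how much of the suffix `pp` has currently been matched. Each combined state is a pair, one component from each; accept when both components accept. Equivalent product states are then merged.
With 4 states:
       p  q 
>  A   B  A 
   B   C  D 
 * C   B  A 
   D   A  D 
(> = start, * = accepting)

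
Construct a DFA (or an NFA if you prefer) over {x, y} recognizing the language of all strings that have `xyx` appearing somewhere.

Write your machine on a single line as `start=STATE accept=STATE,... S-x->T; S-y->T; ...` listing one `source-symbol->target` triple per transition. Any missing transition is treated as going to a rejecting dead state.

Track how much of `xyx` has been matched so far: state s0 is no progress, s3 is the absorbing accept state reached once `xyx` has occurred. Intermediate states record partial matches; on a mismatch, fall back to the longest reusable overlap.
With 4 states:
        x   y  
>  s0   s1  s0 
   s1   s1  s2 
   s2   s3  s0 
 * s3   s3  s3 
(> = start, * = accepting)

start=s0; accept=s3; s0-x->s1; s0-y->s0; s1-x->s1; s1-y->s2; s2-x->s3; s2-y->s0; s3-x->s3; s3-y->s3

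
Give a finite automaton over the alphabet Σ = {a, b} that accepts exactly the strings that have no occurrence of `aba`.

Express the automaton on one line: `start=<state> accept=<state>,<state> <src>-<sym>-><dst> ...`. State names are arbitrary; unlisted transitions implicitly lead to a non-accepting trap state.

This is the complement of 'contains `aba`'. Use the same substring-matching states — q0 through q3 holding how much of `aba` has just been matched — but flip the accepting set: everything except the trap q3 accepts.
4 states suffice.
        a   b  
>* q0   q1  q0 
 * q1   q1  q2 
 * q2   q3  q0 
   q3   q3  q3 
(> = start, * = accepting)

start=q0 accept=q0,q1,q2 q0-a->q1 q0-b->q0 q1-a->q1 q1-b->q2 q2-a->q3 q2-b->q0 q3-a->q3 q3-b->q3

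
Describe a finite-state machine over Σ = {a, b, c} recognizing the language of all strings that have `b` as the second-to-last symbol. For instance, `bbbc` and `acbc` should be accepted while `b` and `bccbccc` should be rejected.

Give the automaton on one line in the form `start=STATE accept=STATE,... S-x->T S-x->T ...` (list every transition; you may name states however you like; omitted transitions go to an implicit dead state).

A DFA must remember the last 2 symbols (since which symbol is second-to-last isn't known until the input ends). Use one state per possible window of the last ≤2 symbols; accept from those whose window starts with `b`.
A 13-state machine:
          a    b    c  
>  q0     q1   q2   q3 
   q1     q4   q5   q6 
   q2     q7   q8   q9 
   q3    q10  q11  q12 
   q4     q4   q5   q6 
   q5     q7   q8   q9 
   q6    q10  q11  q12 
 * q7     q4   q5   q6 
 * q8     q7   q8   q9 
 * q9    q10  q11  q12 
   q10    q4   q5   q6 
   q11    q7   q8   q9 
   q12   q10  q11  q12 
(> = start, * = accepting)

start=q0 accept=q7,q8,q9 q0-a->q1 q0-b->q2 q0-c->q3 q1-a->q4 q1-b->q5 q1-c->q6 q2-a->q7 q2-b->q8 q2-c->q9 q3-a->q10 q3-b->q11 q3-c->q12 q4-a->q4 q4-b->q5 q4-c->q6 q5-a->q7 q5-b->q8 q5-c->q9 q6-a->q10 q6-b->q11 q6-c->q12 q7-a->q4 q7-b->q5 q7-c->q6 q8-a->q7 q8-b->q8 q8-c->q9 q9-a->q10 q9-b->q11 q9-c->q12 q10-a->q4 q10-b->q5 q10-c->q6 q11-a->q7 q11-b->q8 q11-c->q9 q12-a->q10 q12-b->q11 q12-c->q12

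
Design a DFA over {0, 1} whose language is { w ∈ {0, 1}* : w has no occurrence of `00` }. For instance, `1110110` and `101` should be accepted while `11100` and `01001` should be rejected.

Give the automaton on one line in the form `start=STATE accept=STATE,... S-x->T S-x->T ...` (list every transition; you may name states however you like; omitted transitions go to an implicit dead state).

start=q0 accept=q0,q1 q0-0->q1 q0-1->q0 q1-0->q2 q1-1->q0 q2-0->q2 q2-1->q2

This is the complement of 'contains `00`'. Use the same substring-matching states — q0 through q2 holding how much of `00` has just been matched — but flip the accepting set: everything except the trap q2 accepts.
A 3-state machine:
        0   1  
>* q0   q1  q0 
 * q1   q2  q0 
   q2   q2  q2 
(> = start, * = accepting)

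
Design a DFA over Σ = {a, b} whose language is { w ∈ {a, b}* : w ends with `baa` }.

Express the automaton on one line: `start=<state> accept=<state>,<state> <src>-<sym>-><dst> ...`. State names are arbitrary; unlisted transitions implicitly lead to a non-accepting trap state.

start=S0 accept=S3 S0-a->S0 S0-b->S1 S1-a->S2 S1-b->S1 S2-a->S3 S2-b->S1 S3-a->S0 S3-b->S1

Let each state record the length of the longest suffix of the input read so far that is also a prefix of `baa`. S1 means the last symbol is `b`; S2 means the last 2 symbols are `ba`; S3 means the last 3 symbols are `baa`. Accept only at S3, where the string currently ends in `baa`.
        a   b  
>  S0   S0  S1 
   S1   S2  S1 
   S2   S3  S1 
 * S3   S0  S1 
(> = start, * = accepting)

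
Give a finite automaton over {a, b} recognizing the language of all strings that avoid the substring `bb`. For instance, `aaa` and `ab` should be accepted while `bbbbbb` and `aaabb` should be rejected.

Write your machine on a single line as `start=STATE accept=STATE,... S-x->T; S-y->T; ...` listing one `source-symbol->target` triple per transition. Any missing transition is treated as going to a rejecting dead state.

start=q0; accept=q0,q1; q0-a->q0; q0-b->q1; q1-a->q0; q1-b->q2; q2-a->q2; q2-b->q2

Track partial matches of the forbidden pattern `bb`. State q2 is a dead state reached once `bb` has occurred; every other state accepts. q0 means no part of `bb` is currently matched.
3 states suffice.
        a   b  
>* q0   q0  q1 
 * q1   q0  q2 
   q2   q2  q2 
(> = start, * = accepting)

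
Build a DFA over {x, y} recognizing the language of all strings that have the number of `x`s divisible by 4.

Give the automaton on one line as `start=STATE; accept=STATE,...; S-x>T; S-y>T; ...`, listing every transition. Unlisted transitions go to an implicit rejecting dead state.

start=q0; accept=q0; q0-x>q1; q0-y>q0; q1-x>q2; q1-y>q1; q2-x>q3; q2-y>q2; q3-x>q0; q3-y>q3

Keep the running count of `x`s modulo 4: each `x` advances along the cycle q0 → q1 → q2 → q3 → q0 while other symbols loop. Accept at q0.
4 states suffice.
        x   y  
>* q0   q1  q0 
   q1   q2  q1 
   q2   q3  q2 
   q3   q0  q3 
(> = start, * = accepting)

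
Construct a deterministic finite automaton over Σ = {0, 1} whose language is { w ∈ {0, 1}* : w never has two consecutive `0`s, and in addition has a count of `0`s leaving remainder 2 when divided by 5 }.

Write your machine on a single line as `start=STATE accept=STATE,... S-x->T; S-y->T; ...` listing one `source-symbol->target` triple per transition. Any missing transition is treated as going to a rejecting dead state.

start=q0; accept=q5,q7; q0-0->q1; q0-1->q0; q1-0->q2; q1-1->q3; q2-0->q4; q2-1->q2; q3-0->q5; q3-1->q3; q4-0->q6; q4-1->q4; q5-0->q4; q5-1->q7; q6-0->q8; q6-1->q6; q7-0->q9; q7-1->q7; q8-0->q10; q8-1->q8; q9-0->q6; q9-1->q11; q10-0->q2; q10-1->q10; q11-0->q12; q11-1->q11; q12-0->q8; q12-1->q13; q13-0->q14; q13-1->q13; q14-0->q10; q14-1->q0

Run two small machines in parallel and take their product. One (3 states) tracks partial matches of the forbidden pattern `00`; the other (5 states) tracks the count of `0`s modulo 5. Each combined state is a pair, one component from each; accept when both components accept.
A 15-state machine:
          0    1  
>  q0     q1   q0 
   q1     q2   q3 
   q2     q4   q2 
   q3     q5   q3 
   q4     q6   q4 
 * q5     q4   q7 
   q6     q8   q6 
 * q7     q9   q7 
   q8    q10   q8 
   q9     q6  q11 
   q10    q2  q10 
   q11   q12  q11 
   q12    q8  q13 
   q13   q14  q13 
   q14   q10   q0 
(> = start, * = accepting)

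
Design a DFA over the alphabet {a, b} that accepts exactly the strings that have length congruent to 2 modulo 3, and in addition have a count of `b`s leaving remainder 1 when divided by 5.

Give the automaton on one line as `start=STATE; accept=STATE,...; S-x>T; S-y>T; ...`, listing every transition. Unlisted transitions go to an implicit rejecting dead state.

Build one automaton per condition and run them in lockstep. One (3 states) tracks the input length modulo 3; the other (5 states) tracks the count of `b`s modulo 5. Each combined state is a pair, one component from each; accept when both components accept.
A 15-state machine:
          a    b  
>  q0     q1   q2 
   q1     q3   q4 
   q2     q4   q5 
   q3     q0   q6 
 * q4     q6   q7 
   q5     q7   q8 
   q6     q2   q9 
   q7     q9  q10 
   q8    q10  q11 
   q9     q5  q12 
   q10   q12  q13 
   q11   q13   q3 
   q12    q8  q14 
   q13   q14   q0 
   q14   q11   q1 
(> = start, * = accepting)

start=q0; accept=q4; q0-a>q1; q0-b>q2; q1-a>q3; q1-b>q4; q2-a>q4; q2-b>q5; q3-a>q0; q3-b>q6; q4-a>q6; q4-b>q7; q5-a>q7; q5-b>q8; q6-a>q2; q6-b>q9; q7-a>q9; q7-b>q10; q8-a>q10; q8-b>q11; q9-a>q5; q9-b>q12; q10-a>q12; q10-b>q13; q11-a>q13; q11-b>q3; q12-a>q8; q12-b>q14; q13-a>q14; q13-b>q0; q14-a>q11; q14-b>q1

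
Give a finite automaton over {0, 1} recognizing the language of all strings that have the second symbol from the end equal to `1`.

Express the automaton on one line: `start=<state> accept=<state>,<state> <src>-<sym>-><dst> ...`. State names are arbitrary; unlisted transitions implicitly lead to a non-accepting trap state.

start=q0 accept=q5,q6 q0-0->q1 q0-1->q2 q1-0->q3 q1-1->q4 q2-0->q5 q2-1->q6 q3-0->q3 q3-1->q4 q4-0->q5 q4-1->q6 q5-0->q3 q5-1->q4 q6-0->q5 q6-1->q6

A DFA must remember the last 2 symbols (since which symbol is second-to-last isn't known until the input ends). Use one state per possible window of the last ≤2 symbols; accept from those whose window starts with `1`.
With 7 states:
        0   1  
>  q0   q1  q2 
   q1   q3  q4 
   q2   q5  q6 
   q3   q3  q4 
   q4   q5  q6 
 * q5   q3  q4 
 * q6   q5  q6 
(> = start, * = accepting)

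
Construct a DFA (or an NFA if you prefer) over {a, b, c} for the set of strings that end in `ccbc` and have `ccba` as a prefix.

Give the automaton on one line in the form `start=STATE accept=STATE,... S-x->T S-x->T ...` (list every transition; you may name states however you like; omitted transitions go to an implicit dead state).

Run two small machines in parallel and take their product. One (5 states) tracks how much of the suffix `ccbc` has currently been matched; the other (6 states) tracks whether the input so far still matches the prefix `ccba`. Each combined state is a pair, one component from each; accept when both components accept. Minimizing collapses redundant product states.
A 10-state machine:
        a   b   c  
>  q0   q1  q1  q2 
   q1   q1  q1  q1 
   q2   q1  q1  q3 
   q3   q1  q4  q1 
   q4   q5  q1  q1 
   q5   q5  q5  q6 
   q6   q5  q5  q7 
   q7   q5  q8  q7 
   q8   q5  q5  q9 
 * q9   q5  q5  q7 
(> = start, * = accepting)

start=q0 accept=q9 q0-a->q1 q0-b->q1 q0-c->q2 q1-a->q1 q1-b->q1 q1-c->q1 q2-a->q1 q2-b->q1 q2-c->q3 q3-a->q1 q3-b->q4 q3-c->q1 q4-a->q5 q4-b->q1 q4-c->q1 q5-a->q5 q5-b->q5 q5-c->q6 q6-a->q5 q6-b->q5 q6-c->q7 q7-a->q5 q7-b->q8 q7-c->q7 q8-a->q5 q8-b->q5 q8-c->q9 q9-a->q5 q9-b->q5 q9-c->q7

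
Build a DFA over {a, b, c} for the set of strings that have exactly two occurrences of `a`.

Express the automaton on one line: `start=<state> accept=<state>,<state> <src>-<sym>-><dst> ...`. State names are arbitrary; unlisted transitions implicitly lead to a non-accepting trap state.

start=S0 accept=S2 S0-a->S1 S0-b->S0 S0-c->S0 S1-a->S2 S1-b->S1 S1-c->S1 S2-a->S3 S2-b->S2 S2-c->S2 S3-a->S3 S3-b->S3 S3-c->S3

Count `a`s, saturating at 3: states S0 through S2 mean 0 through 2 `a`s seen; S3 means more than 2. Each `a` increments (capped at S3); other symbols loop. Accept from {S2}.
With 4 states:
        a   b   c  
>  S0   S1  S0  S0 
   S1   S2  S1  S1 
 * S2   S3  S2  S2 
   S3   S3  S3  S3 
(> = start, * = accepting)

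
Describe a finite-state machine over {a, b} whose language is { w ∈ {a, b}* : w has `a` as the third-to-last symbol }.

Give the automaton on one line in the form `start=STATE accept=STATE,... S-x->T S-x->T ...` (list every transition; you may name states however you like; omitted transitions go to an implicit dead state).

A DFA must remember the last 3 symbols (since which symbol is third-to-last isn't known until the input ends). Use one state per possible window of the last ≤3 symbols; accept from those whose window starts with `a`.
With 15 states:
          a    b  
>  q0     q1   q2 
   q1     q3   q4 
   q2     q5   q6 
   q3     q7   q8 
   q4     q9  q10 
   q5    q11  q12 
   q6    q13  q14 
 * q7     q7   q8 
 * q8     q9  q10 
 * q9    q11  q12 
 * q10   q13  q14 
   q11    q7   q8 
   q12    q9  q10 
   q13   q11  q12 
   q14   q13  q14 
(> = start, * = accepting)

start=q0 accept=q7,q8,q9,q10 q0-a->q1 q0-b->q2 q1-a->q3 q1-b->q4 q2-a->q5 q2-b->q6 q3-a->q7 q3-b->q8 q4-a->q9 q4-b->q10 q5-a->q11 q5-b->q12 q6-a->q13 q6-b->q14 q7-a->q7 q7-b->q8 q8-a->q9 q8-b->q10 q9-a->q11 q9-b->q12 q10-a->q13 q10-b->q14 q11-a->q7 q11-b->q8 q12-a->q9 q12-b->q10 q13-a->q11 q13-b->q12 q14-a->q13 q14-b->q14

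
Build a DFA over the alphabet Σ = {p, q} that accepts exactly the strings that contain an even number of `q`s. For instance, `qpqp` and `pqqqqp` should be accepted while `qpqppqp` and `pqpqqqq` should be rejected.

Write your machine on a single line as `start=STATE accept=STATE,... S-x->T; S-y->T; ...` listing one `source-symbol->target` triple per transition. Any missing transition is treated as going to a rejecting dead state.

The only thing that matters is how many `q`s have appeared, reduced mod 2. Use one state per residue: A for 0, …, B for 1. Reading `q` moves to the next residue; anything else stays put. A is accepting.
2 states suffice.
       p  q 
>* A   A  B 
   B   B  A 
(> = start, * = accepting)

start=A; accept=A; A-p->A; A-q->B; B-p->B; B-q->A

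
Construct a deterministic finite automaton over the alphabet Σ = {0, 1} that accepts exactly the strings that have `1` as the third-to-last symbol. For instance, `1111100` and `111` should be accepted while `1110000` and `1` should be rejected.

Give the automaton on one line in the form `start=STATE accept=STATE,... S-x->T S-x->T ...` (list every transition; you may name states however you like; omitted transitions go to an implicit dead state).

Because acceptance depends on a position counted from the end, the machine has to buffer the most recent 3 symbols. Make each state the string of the last up-to-3 symbols read; on input `x` shift the window left and append `x`. Accept when the buffered window has length 3 and begins with `1`.
A 15-state machine:
       0  1 
>  A   B  C 
   B   D  E 
   C   F  G 
   D   H  I 
   E   J  K 
   F   L  M 
   G   N  O 
   H   H  I 
   I   J  K 
   J   L  M 
   K   N  O 
 * L   H  I 
 * M   J  K 
 * N   L  M 
 * O   N  O 
(> = start, * = accepting)

start=A accept=L,M,N,O A-0->B A-1->C B-0->D B-1->E C-0->F C-1->G D-0->H D-1->I E-0->J E-1->K F-0->L F-1->M G-0->N G-1->O H-0->H H-1->I I-0->J I-1->K J-0->L J-1->M K-0->N K-1->O L-0->H L-1->I M-0->J M-1->K N-0->L N-1->M O-0->N O-1->O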